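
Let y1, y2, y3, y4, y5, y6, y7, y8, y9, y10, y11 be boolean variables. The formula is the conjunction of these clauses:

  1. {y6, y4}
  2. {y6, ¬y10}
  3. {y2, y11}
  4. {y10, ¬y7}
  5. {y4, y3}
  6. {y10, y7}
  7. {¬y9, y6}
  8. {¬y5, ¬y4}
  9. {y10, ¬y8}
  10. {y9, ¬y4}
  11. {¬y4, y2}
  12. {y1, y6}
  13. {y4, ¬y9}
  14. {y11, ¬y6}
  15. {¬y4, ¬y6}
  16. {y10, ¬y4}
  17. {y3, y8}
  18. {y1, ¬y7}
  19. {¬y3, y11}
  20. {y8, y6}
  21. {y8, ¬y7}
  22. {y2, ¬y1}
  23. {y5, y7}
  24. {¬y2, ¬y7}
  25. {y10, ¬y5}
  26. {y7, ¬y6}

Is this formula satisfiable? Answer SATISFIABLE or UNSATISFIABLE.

UNSATISFIABLE

y4 = True:
  propagation gives y5=False, y9=True, y6=True; an empty clause results — contradiction.
y4 = False:
  propagation gives y6=True, y3=True, y9=False, y11=True; an empty clause results — contradiction.
Every branch closes, so no satisfying assignment exists.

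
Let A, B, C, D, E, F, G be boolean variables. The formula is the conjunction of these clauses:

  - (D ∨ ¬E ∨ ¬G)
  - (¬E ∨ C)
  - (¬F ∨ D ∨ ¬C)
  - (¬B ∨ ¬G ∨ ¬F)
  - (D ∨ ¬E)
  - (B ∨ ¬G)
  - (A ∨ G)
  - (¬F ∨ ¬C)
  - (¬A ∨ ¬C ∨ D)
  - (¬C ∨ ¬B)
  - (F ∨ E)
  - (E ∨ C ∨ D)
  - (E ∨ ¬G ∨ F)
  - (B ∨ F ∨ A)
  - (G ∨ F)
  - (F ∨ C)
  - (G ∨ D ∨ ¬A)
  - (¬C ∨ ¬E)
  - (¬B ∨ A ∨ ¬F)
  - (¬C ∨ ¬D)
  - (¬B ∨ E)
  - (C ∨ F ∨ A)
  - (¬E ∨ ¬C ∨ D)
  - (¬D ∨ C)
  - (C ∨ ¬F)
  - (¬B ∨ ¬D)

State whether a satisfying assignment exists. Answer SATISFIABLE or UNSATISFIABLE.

UNSATISFIABLE

C = True:
  propagation gives F=False, B=False, G=False; an empty clause results — contradiction.
C = False:
  propagation gives E=False, F=True; an empty clause results — contradiction.
Every branch closes, so no satisfying assignment exists.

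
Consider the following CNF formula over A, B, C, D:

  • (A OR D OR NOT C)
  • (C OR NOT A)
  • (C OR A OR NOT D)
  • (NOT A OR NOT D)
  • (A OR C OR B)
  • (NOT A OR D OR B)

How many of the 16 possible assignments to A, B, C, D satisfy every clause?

4

Satisfying assignments:
  A=0 B=0 C=1 D=1
  A=0 B=1 C=0 D=0
  A=0 B=1 C=1 D=1
  A=1 B=1 C=1 D=0
That's 4 in total.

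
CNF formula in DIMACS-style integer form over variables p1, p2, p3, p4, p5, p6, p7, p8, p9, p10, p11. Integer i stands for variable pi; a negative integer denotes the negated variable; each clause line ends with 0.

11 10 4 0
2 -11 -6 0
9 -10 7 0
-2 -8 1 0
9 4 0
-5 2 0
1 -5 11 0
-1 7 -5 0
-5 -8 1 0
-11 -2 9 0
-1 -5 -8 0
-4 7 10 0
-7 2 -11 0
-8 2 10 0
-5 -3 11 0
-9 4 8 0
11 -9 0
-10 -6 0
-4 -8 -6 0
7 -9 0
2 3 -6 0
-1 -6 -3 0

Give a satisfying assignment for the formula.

p1=False, p2=False, p3=False, p4=True, p5=False, p6=False, p7=True, p8=True, p9=False, p10=True, p11=False

Check each clause:
  1. (p10 ∨ p11 ∨ p4) — p10 is true.
  2. (p2 ∨ ¬p6 ∨ ¬p11) — ¬p6 is true.
  3. (p9 ∨ ¬p10 ∨ p7) — p7 is true.
  4. (¬p2 ∨ p1 ∨ ¬p8) — ¬p2 is true.
  5. (p9 ∨ p4) — p4 is true.
  6. (p2 ∨ ¬p5) — ¬p5 is true.
  7. (p11 ∨ ¬p5 ∨ p1) — ¬p5 is true.
  8. (¬p5 ∨ ¬p1 ∨ p7) — ¬p5 is true.
  9. (p1 ∨ ¬p5 ∨ ¬p8) — ¬p5 is true.
  10. (p9 ∨ ¬p2 ∨ ¬p11) — ¬p11 is true.
  11. (¬p1 ∨ ¬p8 ∨ ¬p5) — ¬p5 is true.
  12. (¬p4 ∨ p10 ∨ p7) — p10 is true.
  13. (¬p11 ∨ ¬p7 ∨ p2) — ¬p11 is true.
  14. (¬p8 ∨ p10 ∨ p2) — p10 is true.
  15. (p11 ∨ ¬p3 ∨ ¬p5) — ¬p3 is true.
  16. (p8 ∨ ¬p9 ∨ p4) — p8 is true.
  17. (¬p9 ∨ p11) — ¬p9 is true.
  18. (¬p6 ∨ ¬p10) — ¬p6 is true.
  19. (¬p4 ∨ ¬p6 ∨ ¬p8) — ¬p6 is true.
  20. (¬p9 ∨ p7) — ¬p9 is true.
  21. (p2 ∨ ¬p6 ∨ p3) — ¬p6 is true.
  22. (¬p1 ∨ ¬p6 ∨ ¬p3) — ¬p6 is true.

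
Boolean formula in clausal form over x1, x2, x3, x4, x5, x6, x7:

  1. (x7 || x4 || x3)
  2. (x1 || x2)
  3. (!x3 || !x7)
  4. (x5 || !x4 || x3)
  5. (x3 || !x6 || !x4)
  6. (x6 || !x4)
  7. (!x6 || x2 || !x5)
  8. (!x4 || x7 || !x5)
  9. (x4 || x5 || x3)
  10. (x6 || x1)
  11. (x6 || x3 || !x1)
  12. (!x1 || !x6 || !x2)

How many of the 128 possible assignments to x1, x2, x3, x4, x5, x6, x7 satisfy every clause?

Case analysis on x3 and x4:
  x3=1, x4=1: remaining (x1,x2,x5,x6,x7) ∈ {(0,1,0,1,0); (1,0,0,1,0)} — 2.
  x3=1, x4=0: 7 of the 32 assignments to (x1,x2,x5,x6,x7) work.
  x3=0, x4=1: a clause becomes empty — 0.
  x3=0, x4=0: remaining (x1,x2,x5,x6,x7) ∈ {(0,1,1,1,1)} — 1.
Total: 2 + 7 + 0 + 1 = 10.

10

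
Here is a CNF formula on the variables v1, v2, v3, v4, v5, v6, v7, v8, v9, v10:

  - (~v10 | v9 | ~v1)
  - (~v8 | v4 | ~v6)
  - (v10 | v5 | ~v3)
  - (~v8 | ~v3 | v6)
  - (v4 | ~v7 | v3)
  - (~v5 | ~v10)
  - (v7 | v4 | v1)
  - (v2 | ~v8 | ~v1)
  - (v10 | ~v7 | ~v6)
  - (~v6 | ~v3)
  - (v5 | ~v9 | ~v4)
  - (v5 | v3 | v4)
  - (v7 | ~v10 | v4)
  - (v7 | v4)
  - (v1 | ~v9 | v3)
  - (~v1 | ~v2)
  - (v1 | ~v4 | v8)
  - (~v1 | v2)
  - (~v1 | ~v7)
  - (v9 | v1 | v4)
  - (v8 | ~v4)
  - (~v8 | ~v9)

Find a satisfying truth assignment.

v1 = False, v2 = False, v3 = True, v4 = False, v5 = True, v6 = False, v7 = True, v8 = False, v9 = True, v10 = False

Check each clause:
  1. (~v1 | v9 | ~v10) — v9 is true.
  2. (~v6 | ~v8 | v4) — ~v8 is true.
  3. (v10 | ~v3 | v5) — v5 is true.
  4. (~v3 | v6 | ~v8) — ~v8 is true.
  5. (~v7 | v4 | v3) — v3 is true.
  6. (~v5 | ~v10) — ~v10 is true.
  7. (v7 | v4 | v1) — v7 is true.
  8. (~v8 | v2 | ~v1) — ~v8 is true.
  9. (v10 | ~v6 | ~v7) — ~v6 is true.
  10. (~v3 | ~v6) — ~v6 is true.
  11. (v5 | ~v9 | ~v4) — ~v4 is true.
  12. (v4 | v3 | v5) — v3 is true.
  13. (v7 | ~v10 | v4) — ~v10 is true.
  14. (v4 | v7) — v7 is true.
  15. (~v9 | v1 | v3) — v3 is true.
  16. (~v2 | ~v1) — ~v2 is true.
  17. (v8 | ~v4 | v1) — ~v4 is true.
  18. (~v1 | v2) — ~v1 is true.
  19. (~v1 | ~v7) — ~v1 is true.
  20. (v9 | v4 | v1) — v9 is true.
  21. (~v4 | v8) — ~v4 is true.
  22. (~v8 | ~v9) — ~v8 is true.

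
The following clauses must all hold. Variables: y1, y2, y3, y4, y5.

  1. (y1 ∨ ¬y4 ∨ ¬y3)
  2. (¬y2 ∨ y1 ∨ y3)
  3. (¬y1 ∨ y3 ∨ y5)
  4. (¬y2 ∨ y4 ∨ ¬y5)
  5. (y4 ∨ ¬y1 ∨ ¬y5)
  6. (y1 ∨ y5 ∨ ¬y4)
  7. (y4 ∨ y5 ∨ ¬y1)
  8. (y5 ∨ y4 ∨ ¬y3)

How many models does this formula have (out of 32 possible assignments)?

10

Split on y1, then y4.
  y1=1, y4=1: y2 free; 3 ways for (y3,y5) × 2^1 = 6.
  y1=1, y4=0: a clause becomes empty — 0.
  y1=0, y4=1: remaining (y2,y3,y5) ∈ {(0,0,1)} — 1.
  y1=0, y4=0: remaining (y2,y3,y5) ∈ {(0,0,0); (0,0,1); (0,1,1)} — 3.
Total: 6 + 0 + 1 + 3 = 10.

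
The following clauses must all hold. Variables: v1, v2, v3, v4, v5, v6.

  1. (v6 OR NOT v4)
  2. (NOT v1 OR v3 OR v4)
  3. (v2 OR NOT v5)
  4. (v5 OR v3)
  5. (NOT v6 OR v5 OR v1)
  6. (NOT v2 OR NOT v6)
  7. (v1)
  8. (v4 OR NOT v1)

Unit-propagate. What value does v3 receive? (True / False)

True

Unit clause (v1) sets v1 = True.
(NOT v1 OR v4): since v1 = True, the clause reduces to (v4). v4 = True.
(NOT v4 OR v6): since v4 = True, the clause reduces to (v6). v6 = True.
In (NOT v6 OR NOT v2), NOT v6 is now false; NOT v2 must hold, so v2 = False.
(v2 OR NOT v5) with v2 = False leaves only NOT v5, so v5 = False.
(v3 OR v5): since v5 = False, the clause reduces to (v3). v3 = True.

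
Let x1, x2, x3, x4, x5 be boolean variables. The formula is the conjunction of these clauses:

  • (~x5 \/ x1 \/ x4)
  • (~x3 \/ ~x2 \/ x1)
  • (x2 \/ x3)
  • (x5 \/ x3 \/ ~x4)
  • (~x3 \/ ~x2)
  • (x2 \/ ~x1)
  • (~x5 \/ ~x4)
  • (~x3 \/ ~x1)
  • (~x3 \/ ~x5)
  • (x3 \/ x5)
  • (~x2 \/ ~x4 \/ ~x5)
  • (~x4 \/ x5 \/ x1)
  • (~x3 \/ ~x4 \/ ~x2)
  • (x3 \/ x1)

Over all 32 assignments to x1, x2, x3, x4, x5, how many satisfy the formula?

2

Satisfying assignments:
  x1=F x2=F x3=T x4=F x5=F
  x1=T x2=T x3=F x4=F x5=T
That's 2 in total.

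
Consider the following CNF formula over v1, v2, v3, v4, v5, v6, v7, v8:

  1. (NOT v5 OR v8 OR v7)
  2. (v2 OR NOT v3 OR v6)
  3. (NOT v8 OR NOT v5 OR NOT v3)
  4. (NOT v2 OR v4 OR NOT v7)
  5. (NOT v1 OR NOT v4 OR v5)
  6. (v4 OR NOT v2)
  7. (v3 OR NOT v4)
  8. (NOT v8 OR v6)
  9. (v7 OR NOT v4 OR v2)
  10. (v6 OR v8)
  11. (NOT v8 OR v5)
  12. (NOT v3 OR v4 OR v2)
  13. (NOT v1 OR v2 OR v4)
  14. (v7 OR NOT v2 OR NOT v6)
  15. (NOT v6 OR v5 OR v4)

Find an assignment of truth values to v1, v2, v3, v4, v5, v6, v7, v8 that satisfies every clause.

v1 = 0  v2 = 0  v3 = 0  v4 = 0  v5 = 1  v6 = 1  v7 = 0  v8 = 1

Check each clause:
  1. (v8 OR v7 OR NOT v5) — v8 is true.
  2. (v6 OR NOT v3 OR v2) — NOT v3 is true.
  3. (NOT v5 OR NOT v8 OR NOT v3) — NOT v3 is true.
  4. (NOT v7 OR NOT v2 OR v4) — NOT v7 is true.
  5. (NOT v1 OR v5 OR NOT v4) — NOT v4 is true.
  6. (v4 OR NOT v2) — NOT v2 is true.
  7. (v3 OR NOT v4) — NOT v4 is true.
  8. (v6 OR NOT v8) — v6 is true.
  9. (v2 OR v7 OR NOT v4) — NOT v4 is true.
  10. (v8 OR v6) — v8 is true.
  11. (v5 OR NOT v8) — v5 is true.
  12. (NOT v3 OR v4 OR v2) — NOT v3 is true.
  13. (NOT v1 OR v4 OR v2) — NOT v1 is true.
  14. (v7 OR NOT v6 OR NOT v2) — NOT v2 is true.
  15. (v4 OR v5 OR NOT v6) — v5 is true.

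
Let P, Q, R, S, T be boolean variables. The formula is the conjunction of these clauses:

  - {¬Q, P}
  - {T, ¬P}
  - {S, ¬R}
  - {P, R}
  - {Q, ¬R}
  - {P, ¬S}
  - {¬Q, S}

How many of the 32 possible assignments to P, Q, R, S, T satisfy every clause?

4

The models are:
  P=T Q=F R=F S=F T=T
  P=T Q=F R=F S=T T=T
  P=T Q=T R=F S=T T=T
  P=T Q=T R=T S=T T=T
That's 4 in total.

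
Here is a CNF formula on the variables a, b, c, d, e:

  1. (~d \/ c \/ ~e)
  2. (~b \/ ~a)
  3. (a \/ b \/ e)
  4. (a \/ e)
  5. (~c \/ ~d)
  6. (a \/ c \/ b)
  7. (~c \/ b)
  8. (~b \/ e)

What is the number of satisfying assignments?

The models are:
  a=F b=T c=F d=F e=T
  a=F b=T c=T d=F e=T
  a=T b=F c=F d=F e=F
  a=T b=F c=F d=F e=T
  a=T b=F c=F d=T e=F
That's 5 in total.

5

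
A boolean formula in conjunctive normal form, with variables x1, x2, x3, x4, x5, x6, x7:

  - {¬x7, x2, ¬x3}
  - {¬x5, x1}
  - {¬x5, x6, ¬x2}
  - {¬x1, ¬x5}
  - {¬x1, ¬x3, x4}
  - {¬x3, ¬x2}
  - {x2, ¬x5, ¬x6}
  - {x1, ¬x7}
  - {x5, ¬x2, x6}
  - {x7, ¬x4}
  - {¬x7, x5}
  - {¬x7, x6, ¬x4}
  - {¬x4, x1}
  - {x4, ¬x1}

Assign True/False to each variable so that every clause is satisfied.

Pure literal: x3 appears only negated; assign x3 = False.
Set x1 = False and propagate.
  then x5 is forced to False.
  then x7 is forced to False.
  then x4 is forced to False.
The remaining clauses are satisfied by x2 = False, x6 = True.
Every clause has at least one true literal under this assignment.

x1 = 0, x2 = 0, x3 = 0, x4 = 0, x5 = 0, x6 = 1, x7 = 0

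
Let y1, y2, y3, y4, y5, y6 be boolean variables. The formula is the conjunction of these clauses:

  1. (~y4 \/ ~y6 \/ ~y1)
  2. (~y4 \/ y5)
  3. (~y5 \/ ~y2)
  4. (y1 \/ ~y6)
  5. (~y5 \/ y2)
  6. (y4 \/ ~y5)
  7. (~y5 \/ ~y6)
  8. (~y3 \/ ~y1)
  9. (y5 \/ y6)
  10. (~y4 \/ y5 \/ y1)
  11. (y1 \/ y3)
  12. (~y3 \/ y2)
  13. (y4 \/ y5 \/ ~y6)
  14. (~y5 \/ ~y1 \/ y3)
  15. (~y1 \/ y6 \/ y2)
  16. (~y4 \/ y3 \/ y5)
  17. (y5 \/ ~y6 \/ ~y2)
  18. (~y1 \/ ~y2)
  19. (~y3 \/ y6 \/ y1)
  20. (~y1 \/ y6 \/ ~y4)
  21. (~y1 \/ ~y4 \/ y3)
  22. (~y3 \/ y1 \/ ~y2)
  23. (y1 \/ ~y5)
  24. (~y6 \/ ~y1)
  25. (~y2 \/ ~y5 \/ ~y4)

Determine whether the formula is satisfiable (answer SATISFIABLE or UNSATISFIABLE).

y1 = True:
  propagation gives y3=False, y5=False, y4=False, y6=True; an empty clause results — contradiction.
y1 = False:
  propagation gives y6=False, y5=True; an empty clause results — contradiction.
Every branch closes, so no satisfying assignment exists.

UNSATISFIABLE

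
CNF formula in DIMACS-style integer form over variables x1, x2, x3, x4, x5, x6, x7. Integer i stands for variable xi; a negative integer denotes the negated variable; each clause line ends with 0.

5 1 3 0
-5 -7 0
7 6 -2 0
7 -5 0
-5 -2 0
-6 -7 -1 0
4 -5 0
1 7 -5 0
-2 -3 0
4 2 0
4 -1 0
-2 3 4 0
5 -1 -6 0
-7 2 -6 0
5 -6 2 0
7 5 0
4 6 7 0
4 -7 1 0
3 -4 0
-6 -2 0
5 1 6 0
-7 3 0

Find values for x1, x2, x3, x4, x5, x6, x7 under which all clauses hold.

x1=T, x2=F, x3=T, x4=T, x5=F, x6=F, x7=T

Branch on x1: take x1 = True.
  then x4 is forced to True.
  then x3 is forced to True.
  then x2 is forced to False.
Try x5 = False.
  then x6 is forced to False.
  then x7 is forced to True.
Check each clause:
  1. (x3 ∨ x1 ∨ x5) — x1 is true.
  2. (¬x5 ∨ ¬x7) — ¬x5 is true.
  3. (¬x2 ∨ x6 ∨ x7) — x7 is true.
  4. (¬x5 ∨ x7) — ¬x5 is true.
  5. (¬x5 ∨ ¬x2) — ¬x5 is true.
  6. (¬x7 ∨ ¬x6 ∨ ¬x1) — ¬x6 is true.
  7. (¬x5 ∨ x4) — ¬x5 is true.
  8. (x1 ∨ ¬x5 ∨ x7) — x1 is true.
  9. (¬x3 ∨ ¬x2) — ¬x2 is true.
  10. (x4 ∨ x2) — x4 is true.
  11. (x4 ∨ ¬x1) — x4 is true.
  12. (x4 ∨ ¬x2 ∨ x3) — x3 is true.
  13. (¬x6 ∨ x5 ∨ ¬x1) — ¬x6 is true.
  14. (¬x6 ∨ x2 ∨ ¬x7) — ¬x6 is true.
  15. (¬x6 ∨ x5 ∨ x2) — ¬x6 is true.
  16. (x5 ∨ x7) — x7 is true.
  17. (x4 ∨ x7 ∨ x6) — x4 is true.
  18. (¬x7 ∨ x4 ∨ x1) — x1 is true.
  19. (¬x4 ∨ x3) — x3 is true.
  20. (¬x6 ∨ ¬x2) — ¬x6 is true.
  21. (x5 ∨ x1 ∨ x6) — x1 is true.
  22. (¬x7 ∨ x3) — x3 is true.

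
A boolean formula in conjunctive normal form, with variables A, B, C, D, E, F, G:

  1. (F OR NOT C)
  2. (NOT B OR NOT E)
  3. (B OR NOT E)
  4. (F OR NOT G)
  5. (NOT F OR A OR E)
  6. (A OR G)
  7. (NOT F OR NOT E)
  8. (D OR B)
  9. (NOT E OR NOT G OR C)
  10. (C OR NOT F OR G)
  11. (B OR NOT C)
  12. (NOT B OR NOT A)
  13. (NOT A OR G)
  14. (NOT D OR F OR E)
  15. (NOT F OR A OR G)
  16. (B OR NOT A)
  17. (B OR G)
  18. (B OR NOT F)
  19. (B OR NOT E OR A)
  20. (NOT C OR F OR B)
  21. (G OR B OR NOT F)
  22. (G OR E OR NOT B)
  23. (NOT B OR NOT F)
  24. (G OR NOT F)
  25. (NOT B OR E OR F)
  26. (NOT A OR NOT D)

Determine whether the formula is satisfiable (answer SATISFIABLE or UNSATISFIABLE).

B = True:
  propagation gives E=False, A=False, F=False; an empty clause results — contradiction.
B = False:
  propagation gives E=False, D=True, C=False, F=True; an empty clause results — contradiction.
Every branch closes, so no satisfying assignment exists.

UNSATISFIABLE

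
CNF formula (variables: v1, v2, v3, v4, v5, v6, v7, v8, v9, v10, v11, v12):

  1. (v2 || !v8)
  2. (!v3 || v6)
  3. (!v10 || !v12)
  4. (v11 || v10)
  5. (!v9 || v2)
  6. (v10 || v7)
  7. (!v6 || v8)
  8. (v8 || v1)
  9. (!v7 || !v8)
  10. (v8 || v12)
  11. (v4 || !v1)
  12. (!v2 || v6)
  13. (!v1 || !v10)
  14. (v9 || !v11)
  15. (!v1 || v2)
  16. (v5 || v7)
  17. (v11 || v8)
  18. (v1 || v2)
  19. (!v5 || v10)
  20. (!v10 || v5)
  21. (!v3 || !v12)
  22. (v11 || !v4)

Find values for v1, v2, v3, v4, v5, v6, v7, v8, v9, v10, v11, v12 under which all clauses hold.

Pure literal: v3 appears only negated; assign v3 = False.
Branch on v1: take v1 = False.
  then v8 is forced to True.
  then v2 is forced to True.
  then v7 is forced to False.
  then v10 is forced to True.
  then v12 is forced to False.
  then v6 is forced to True.
  then v5 is forced to True.
Try v4 = False.
Try v9 = True.
v11 is now unconstrained; take v11 = True.
Check each clause:
  1. (v2 || !v8) — v2 is true.
  2. (!v3 || v6) — !v3 is true.
  3. (!v10 || !v12) — !v12 is true.
  4. (v11 || v10) — v10 is true.
  5. (v2 || !v9) — v2 is true.
  6. (v7 || v10) — v10 is true.
  7. (v8 || !v6) — v8 is true.
  8. (v1 || v8) — v8 is true.
  9. (!v8 || !v7) — !v7 is true.
  10. (v12 || v8) — v8 is true.
  11. (!v1 || v4) — !v1 is true.
  12. (!v2 || v6) — v6 is true.
  13. (!v1 || !v10) — !v1 is true.
  14. (v9 || !v11) — v9 is true.
  15. (!v1 || v2) — v2 is true.
  16. (v5 || v7) — v5 is true.
  17. (v11 || v8) — v8 is true.
  18. (v2 || v1) — v2 is true.
  19. (!v5 || v10) — v10 is true.
  20. (!v10 || v5) — v5 is true.
  21. (!v12 || !v3) — !v12 is true.
  22. (!v4 || v11) — v11 is true.

v1=F, v2=T, v3=F, v4=F, v5=T, v6=T, v7=F, v8=T, v9=T, v10=T, v11=T, v12=F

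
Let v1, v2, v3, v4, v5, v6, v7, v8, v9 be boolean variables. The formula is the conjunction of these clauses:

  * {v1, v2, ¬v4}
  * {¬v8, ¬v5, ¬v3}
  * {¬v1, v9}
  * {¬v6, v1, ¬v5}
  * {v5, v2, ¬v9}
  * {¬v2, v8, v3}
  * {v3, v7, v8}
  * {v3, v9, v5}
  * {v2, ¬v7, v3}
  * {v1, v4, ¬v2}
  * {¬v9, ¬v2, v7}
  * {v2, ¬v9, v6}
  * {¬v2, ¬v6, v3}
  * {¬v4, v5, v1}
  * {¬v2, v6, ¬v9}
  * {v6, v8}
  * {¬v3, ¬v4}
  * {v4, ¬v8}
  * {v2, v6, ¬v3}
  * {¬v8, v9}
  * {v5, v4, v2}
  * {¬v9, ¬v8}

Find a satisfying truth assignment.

v1=1  v2=0  v3=1  v4=0  v5=1  v6=1  v7=0  v8=0  v9=1

Try v1 = True.
  then v9 is forced to True.
  then v8 is forced to False.
  then v6 is forced to True.
Set v2 = False and propagate.
  then v5 is forced to True.
Try v3 = True.
  then v4 is forced to False.
v7 is now unconstrained; take v7 = False.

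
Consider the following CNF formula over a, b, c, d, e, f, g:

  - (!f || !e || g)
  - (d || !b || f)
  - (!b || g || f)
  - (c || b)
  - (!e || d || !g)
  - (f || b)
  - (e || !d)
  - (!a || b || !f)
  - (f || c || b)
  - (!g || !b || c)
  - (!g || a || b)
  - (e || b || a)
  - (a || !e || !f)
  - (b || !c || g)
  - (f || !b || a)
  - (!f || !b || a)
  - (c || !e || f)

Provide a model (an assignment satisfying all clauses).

a=T  b=T  c=T  d=T  e=T  f=T  g=T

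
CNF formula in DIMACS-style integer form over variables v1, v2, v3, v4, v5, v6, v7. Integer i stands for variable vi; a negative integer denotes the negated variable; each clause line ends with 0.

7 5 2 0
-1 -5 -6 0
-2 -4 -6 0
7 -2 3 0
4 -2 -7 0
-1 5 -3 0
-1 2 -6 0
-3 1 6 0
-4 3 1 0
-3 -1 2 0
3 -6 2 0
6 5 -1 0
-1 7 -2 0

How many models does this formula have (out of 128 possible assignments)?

Split on v1, then v2.
  v1=T, v2=T: remaining (v3,v4,v5,v6,v7) ∈ {(F,T,T,F,T); (T,T,T,F,T)} — 2.
  v1=T, v2=F: remaining (v3,v4,v5,v6,v7) ∈ {(F,F,T,F,F); (F,F,T,F,T); (F,T,T,F,F); (F,T,T,F,T)} — 4.
  v1=F, v2=T: remaining (v3,v4,v5,v6,v7) ∈ {(T,F,F,T,F); (T,F,T,T,F)} — 2.
  v1=F, v2=F: 9 of the 32 assignments to (v3,v4,v5,v6,v7) work.
Total: 2 + 4 + 2 + 9 = 17.

17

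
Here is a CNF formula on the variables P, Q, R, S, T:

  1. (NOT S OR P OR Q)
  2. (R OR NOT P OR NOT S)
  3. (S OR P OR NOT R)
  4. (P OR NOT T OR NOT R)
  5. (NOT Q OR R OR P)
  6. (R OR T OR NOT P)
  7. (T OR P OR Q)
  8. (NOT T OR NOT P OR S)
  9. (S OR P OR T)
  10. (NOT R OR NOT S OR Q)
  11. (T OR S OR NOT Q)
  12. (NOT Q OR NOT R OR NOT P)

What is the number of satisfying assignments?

The models are:
  P=F Q=F R=F S=F T=T
  P=F Q=T R=T S=T T=F
  P=T Q=F R=T S=F T=F
That's 3 in total.

3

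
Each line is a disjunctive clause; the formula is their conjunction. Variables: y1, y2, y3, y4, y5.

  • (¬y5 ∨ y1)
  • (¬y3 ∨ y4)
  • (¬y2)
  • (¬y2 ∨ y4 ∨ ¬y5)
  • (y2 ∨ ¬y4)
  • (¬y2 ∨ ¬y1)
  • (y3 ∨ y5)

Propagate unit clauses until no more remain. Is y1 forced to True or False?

True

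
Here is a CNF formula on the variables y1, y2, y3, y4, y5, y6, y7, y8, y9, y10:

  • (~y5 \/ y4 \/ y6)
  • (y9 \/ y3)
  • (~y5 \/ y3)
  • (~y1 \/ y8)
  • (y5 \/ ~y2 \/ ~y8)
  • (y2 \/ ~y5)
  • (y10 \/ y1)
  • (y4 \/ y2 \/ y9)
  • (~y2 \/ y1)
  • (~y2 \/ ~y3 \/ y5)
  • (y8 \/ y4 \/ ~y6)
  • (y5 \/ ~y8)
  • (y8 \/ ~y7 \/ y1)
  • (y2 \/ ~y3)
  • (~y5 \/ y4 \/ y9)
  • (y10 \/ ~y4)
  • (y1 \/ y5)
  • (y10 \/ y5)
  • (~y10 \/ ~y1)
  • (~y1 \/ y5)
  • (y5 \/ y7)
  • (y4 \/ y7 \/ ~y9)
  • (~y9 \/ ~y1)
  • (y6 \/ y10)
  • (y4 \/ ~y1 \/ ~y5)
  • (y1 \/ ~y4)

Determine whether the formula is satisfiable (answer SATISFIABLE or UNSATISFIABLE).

y5 = True:
  propagation gives y3=True, y2=True, y1=True, y8=True; an empty clause results — contradiction.
y5 = False:
  propagation gives y8=False, y1=False; an empty clause results — contradiction.
Every branch closes, so no satisfying assignment exists.

UNSATISFIABLE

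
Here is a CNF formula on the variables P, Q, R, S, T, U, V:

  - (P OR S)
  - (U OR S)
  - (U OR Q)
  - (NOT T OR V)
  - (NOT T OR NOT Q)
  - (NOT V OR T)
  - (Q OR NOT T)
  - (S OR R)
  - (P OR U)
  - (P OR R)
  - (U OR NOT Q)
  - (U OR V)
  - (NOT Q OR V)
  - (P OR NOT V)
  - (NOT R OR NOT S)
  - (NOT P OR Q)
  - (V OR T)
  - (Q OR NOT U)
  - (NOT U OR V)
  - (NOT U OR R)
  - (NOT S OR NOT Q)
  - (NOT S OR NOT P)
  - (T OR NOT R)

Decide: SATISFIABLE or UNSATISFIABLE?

Q = True:
  propagation gives T=False, V=False; an empty clause results — contradiction.
Q = False:
  propagation gives U=True; an empty clause results — contradiction.
Every branch closes, so no satisfying assignment exists.

UNSATISFIABLE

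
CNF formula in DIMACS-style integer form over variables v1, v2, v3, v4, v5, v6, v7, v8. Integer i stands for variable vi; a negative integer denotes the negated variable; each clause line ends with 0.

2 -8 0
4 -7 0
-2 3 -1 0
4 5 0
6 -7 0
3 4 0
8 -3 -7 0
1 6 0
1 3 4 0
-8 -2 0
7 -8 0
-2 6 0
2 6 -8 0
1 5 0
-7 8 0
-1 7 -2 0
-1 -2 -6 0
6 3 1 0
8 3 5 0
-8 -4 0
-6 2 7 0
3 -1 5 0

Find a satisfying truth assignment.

v1=True, v2=False, v3=True, v4=True, v5=False, v6=False, v7=False, v8=False

Check each clause:
  1. (NOT v8 OR v2) — NOT v8 is true.
  2. (NOT v7 OR v4) — NOT v7 is true.
  3. (NOT v2 OR v3 OR NOT v1) — v3 is true.
  4. (v5 OR v4) — v4 is true.
  5. (v6 OR NOT v7) — NOT v7 is true.
  6. (v4 OR v3) — v3 is true.
  7. (v8 OR NOT v7 OR NOT v3) — NOT v7 is true.
  8. (v6 OR v1) — v1 is true.
  9. (v3 OR v4 OR v1) — v1 is true.
  10. (NOT v2 OR NOT v8) — NOT v8 is true.
  11. (v7 OR NOT v8) — NOT v8 is true.
  12. (NOT v2 OR v6) — NOT v2 is true.
  13. (v6 OR v2 OR NOT v8) — NOT v8 is true.
  14. (v5 OR v1) — v1 is true.
  15. (v8 OR NOT v7) — NOT v7 is true.
  16. (NOT v1 OR v7 OR NOT v2) — NOT v2 is true.
  17. (NOT v2 OR NOT v1 OR NOT v6) — NOT v6 is true.
  18. (v3 OR v6 OR v1) — v1 is true.
  19. (v8 OR v5 OR v3) — v3 is true.
  20. (NOT v4 OR NOT v8) — NOT v8 is true.
  21. (NOT v6 OR v7 OR v2) — NOT v6 is true.
  22. (NOT v1 OR v5 OR v3) — v3 is true.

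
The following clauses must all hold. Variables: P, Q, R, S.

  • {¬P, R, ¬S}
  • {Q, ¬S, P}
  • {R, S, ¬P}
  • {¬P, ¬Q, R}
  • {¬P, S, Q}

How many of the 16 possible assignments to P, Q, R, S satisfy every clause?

Split on P, then S.
  P=T, S=T: remaining (Q,R) ∈ {(F,T); (T,T)} — 2.
  P=T, S=F: remaining (Q,R) ∈ {(T,T)} — 1.
  P=F, S=T: remaining (Q,R) ∈ {(T,F); (T,T)} — 2.
  P=F, S=F: remaining (Q,R) ∈ {(F,F); (F,T); (T,F); (T,T)} — 4.
Total: 2 + 1 + 2 + 4 = 9.

9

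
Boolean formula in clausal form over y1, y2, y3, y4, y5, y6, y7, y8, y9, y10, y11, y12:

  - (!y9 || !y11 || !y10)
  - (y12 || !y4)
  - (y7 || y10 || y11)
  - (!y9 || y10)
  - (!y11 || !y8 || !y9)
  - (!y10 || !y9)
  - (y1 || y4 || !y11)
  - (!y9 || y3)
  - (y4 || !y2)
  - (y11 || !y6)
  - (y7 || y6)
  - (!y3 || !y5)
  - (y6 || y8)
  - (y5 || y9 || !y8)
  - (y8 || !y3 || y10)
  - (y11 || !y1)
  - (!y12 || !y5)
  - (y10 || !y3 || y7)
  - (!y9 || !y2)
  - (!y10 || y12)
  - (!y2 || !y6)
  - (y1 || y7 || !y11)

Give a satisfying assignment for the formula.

y1 = False, y2 = False, y3 = False, y4 = False, y5 = True, y6 = False, y7 = True, y8 = True, y9 = False, y10 = False, y11 = False, y12 = False

Check each clause:
  1. (!y9 || !y11 || !y10) — !y11 is true.
  2. (!y4 || y12) — !y4 is true.
  3. (y10 || y7 || y11) — y7 is true.
  4. (!y9 || y10) — !y9 is true.
  5. (!y8 || !y9 || !y11) — !y11 is true.
  6. (!y10 || !y9) — !y10 is true.
  7. (!y11 || y4 || y1) — !y11 is true.
  8. (y3 || !y9) — !y9 is true.
  9. (y4 || !y2) — !y2 is true.
  10. (y11 || !y6) — !y6 is true.
  11. (y6 || y7) — y7 is true.
  12. (!y3 || !y5) — !y3 is true.
  13. (y6 || y8) — y8 is true.
  14. (!y8 || y9 || y5) — y5 is true.
  15. (!y3 || y8 || y10) — y8 is true.
  16. (y11 || !y1) — !y1 is true.
  17. (!y5 || !y12) — !y12 is true.
  18. (!y3 || y10 || y7) — !y3 is true.
  19. (!y9 || !y2) — !y2 is true.
  20. (y12 || !y10) — !y10 is true.
  21. (!y2 || !y6) — !y6 is true.
  22. (!y11 || y7 || y1) — !y11 is true.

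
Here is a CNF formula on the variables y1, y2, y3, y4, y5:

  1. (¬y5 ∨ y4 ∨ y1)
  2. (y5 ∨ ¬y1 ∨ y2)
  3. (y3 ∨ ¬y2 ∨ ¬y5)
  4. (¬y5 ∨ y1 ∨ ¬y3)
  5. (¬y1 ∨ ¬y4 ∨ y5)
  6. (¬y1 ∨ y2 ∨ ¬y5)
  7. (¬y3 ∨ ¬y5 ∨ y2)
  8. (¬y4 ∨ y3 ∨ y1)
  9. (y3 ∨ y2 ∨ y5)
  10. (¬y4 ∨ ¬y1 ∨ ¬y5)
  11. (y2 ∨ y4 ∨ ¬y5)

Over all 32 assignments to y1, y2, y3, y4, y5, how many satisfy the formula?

8

Case analysis on y5 and y1:
  y5=1, y1=1: remaining (y2,y3,y4) ∈ {(1,1,0)} — 1.
  y5=1, y1=0: a clause becomes empty — 0.
  y5=0, y1=1: remaining (y2,y3,y4) ∈ {(1,0,0); (1,1,0)} — 2.
  y5=0, y1=0: 5 of the 8 assignments to (y2,y3,y4) work.
Total: 1 + 0 + 2 + 5 = 8.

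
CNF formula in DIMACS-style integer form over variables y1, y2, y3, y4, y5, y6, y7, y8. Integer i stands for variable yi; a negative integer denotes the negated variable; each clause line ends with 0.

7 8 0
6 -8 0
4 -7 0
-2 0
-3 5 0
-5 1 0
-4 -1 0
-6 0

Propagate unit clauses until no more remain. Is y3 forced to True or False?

False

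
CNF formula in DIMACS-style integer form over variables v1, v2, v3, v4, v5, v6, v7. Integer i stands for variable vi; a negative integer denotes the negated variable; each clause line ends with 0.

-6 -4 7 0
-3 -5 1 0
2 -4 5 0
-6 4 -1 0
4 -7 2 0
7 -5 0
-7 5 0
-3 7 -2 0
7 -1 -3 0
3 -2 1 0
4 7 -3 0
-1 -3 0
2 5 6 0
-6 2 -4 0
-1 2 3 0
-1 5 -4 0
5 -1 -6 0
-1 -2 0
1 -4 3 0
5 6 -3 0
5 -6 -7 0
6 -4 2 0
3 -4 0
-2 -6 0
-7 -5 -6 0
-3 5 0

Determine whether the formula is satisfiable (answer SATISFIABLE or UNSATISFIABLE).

SATISFIABLE

Branch on v1: take v1 = False.
Set v2 = False and propagate.
The remaining clauses are satisfied by v3 = False, v4 = False, v5 = False, v6 = True, v7 = False.
So v1=F, v2=F, v3=F, v4=F, v5=F, v6=T, v7=F is a satisfying assignment.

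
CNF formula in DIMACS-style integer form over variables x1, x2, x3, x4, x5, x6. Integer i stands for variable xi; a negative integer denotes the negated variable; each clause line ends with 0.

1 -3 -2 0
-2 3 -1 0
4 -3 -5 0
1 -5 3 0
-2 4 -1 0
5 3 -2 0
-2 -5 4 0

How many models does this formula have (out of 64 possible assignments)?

Case analysis on x2 and x3:
  x2=1, x3=1: remaining (x1,x4,x5,x6) ∈ {(1,1,0,0); (1,1,0,1); (1,1,1,0); (1,1,1,1)} — 4.
  x2=1, x3=0: a clause becomes empty — 0.
  x2=0, x3=1: x1, x6 free; 3 ways for (x4,x5) × 2^2 = 12.
  x2=0, x3=0: x4, x6 free; 3 ways for (x1,x5) × 2^2 = 12.
Total: 4 + 0 + 12 + 12 = 28.

28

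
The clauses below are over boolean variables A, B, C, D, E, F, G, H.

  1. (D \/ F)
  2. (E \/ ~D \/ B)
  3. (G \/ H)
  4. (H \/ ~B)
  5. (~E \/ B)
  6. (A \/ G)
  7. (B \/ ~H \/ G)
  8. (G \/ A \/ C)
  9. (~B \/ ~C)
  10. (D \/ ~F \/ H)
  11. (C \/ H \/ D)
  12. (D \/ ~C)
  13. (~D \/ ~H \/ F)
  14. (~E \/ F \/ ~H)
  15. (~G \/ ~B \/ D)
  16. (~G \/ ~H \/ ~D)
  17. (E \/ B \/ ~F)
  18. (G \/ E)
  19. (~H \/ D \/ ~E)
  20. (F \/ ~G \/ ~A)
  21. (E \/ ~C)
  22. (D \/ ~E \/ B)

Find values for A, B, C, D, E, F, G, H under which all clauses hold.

A=T  B=T  C=F  D=T  E=T  F=T  G=F  H=T

Set A = True and propagate.
Try B = True.
  then H is forced to True.
  then C is forced to False.
Set D = True and propagate.
  then F is forced to True.
  then G is forced to False.
  then E is forced to True.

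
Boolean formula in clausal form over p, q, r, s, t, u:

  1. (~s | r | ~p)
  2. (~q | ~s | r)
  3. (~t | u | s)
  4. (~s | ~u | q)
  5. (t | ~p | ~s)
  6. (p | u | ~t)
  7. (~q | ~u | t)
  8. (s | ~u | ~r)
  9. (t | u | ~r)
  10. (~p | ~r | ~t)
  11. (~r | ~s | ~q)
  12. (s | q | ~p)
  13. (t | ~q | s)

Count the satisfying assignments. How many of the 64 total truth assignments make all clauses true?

6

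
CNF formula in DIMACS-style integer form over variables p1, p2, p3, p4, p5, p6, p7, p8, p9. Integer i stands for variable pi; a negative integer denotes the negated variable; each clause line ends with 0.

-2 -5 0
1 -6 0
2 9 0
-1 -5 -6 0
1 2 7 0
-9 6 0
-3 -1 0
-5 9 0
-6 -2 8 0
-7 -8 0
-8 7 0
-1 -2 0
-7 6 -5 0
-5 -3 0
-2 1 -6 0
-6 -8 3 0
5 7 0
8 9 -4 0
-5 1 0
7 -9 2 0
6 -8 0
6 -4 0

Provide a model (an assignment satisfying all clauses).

Pure literal: p4 appears only negated; assign p4 = False.
Branch on p1: take p1 = False.
  then p6 is forced to False.
  then p9 is forced to False.
  then p2 is forced to True.
  then p5 is forced to False.
  then p7 is forced to True.
  then p8 is forced to False.
p3 is now unconstrained; take p3 = False.

p1=F, p2=T, p3=F, p4=F, p5=F, p6=F, p7=T, p8=F, p9=F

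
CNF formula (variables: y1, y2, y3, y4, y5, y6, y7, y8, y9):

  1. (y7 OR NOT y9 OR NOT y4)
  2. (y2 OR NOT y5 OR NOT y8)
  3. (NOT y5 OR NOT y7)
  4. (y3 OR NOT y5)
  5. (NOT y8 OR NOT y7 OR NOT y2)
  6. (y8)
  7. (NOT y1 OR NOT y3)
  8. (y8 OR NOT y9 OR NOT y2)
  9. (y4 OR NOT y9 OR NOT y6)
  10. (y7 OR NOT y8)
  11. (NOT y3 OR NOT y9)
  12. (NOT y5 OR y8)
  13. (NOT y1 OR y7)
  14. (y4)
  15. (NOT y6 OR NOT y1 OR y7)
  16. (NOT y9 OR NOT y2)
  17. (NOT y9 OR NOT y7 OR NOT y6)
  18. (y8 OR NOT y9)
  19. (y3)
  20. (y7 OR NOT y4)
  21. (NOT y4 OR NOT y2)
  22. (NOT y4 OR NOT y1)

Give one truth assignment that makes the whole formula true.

Unit propagation: (y8) forces y8 = True.
(y7) is a unit clause, so y7 = True.
The clause (NOT y5) is unit: y5 must be False.
Unit propagation: (NOT y2) forces y2 = False.
The clause (y4) is unit: y4 must be True.
The clause (y3) is unit: y3 must be True.
Unit propagation: (NOT y1) forces y1 = False.
Unit propagation: (NOT y9) forces y9 = False.
y6 is now unconstrained; take y6 = True.

y1 = F, y2 = F, y3 = T, y4 = T, y5 = F, y6 = T, y7 = T, y8 = T, y9 = F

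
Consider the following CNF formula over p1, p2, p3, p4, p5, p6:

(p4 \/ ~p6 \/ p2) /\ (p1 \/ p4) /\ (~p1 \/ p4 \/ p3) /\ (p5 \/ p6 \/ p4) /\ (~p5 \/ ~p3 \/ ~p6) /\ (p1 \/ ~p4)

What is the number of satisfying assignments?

Split on p4, then p1.
  p4=T, p1=T: p2 free; 7 ways for (p3,p5,p6) × 2^1 = 14.
  p4=T, p1=F: a clause becomes empty — 0.
  p4=F, p1=T: remaining (p2,p3,p5,p6) ∈ {(F,T,T,F); (T,T,F,T); (T,T,T,F)} — 3.
  p4=F, p1=F: a clause becomes empty — 0.
Total: 14 + 0 + 3 + 0 = 17.

17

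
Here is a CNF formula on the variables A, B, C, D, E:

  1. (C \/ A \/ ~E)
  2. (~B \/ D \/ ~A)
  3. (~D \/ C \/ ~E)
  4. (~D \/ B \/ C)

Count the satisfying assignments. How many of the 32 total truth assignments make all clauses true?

Case analysis on C and D:
  C=1, D=1: A, B, E free → 2^3 = 8.
  C=1, D=0: E free; 3 ways for (A,B) × 2^1 = 6.
  C=0, D=1: remaining (A,B,E) ∈ {(0,1,0); (1,1,0)} — 2.
  C=0, D=0: remaining (A,B,E) ∈ {(0,0,0); (0,1,0); (1,0,0); (1,0,1)} — 4.
Total: 8 + 6 + 2 + 4 = 20.

20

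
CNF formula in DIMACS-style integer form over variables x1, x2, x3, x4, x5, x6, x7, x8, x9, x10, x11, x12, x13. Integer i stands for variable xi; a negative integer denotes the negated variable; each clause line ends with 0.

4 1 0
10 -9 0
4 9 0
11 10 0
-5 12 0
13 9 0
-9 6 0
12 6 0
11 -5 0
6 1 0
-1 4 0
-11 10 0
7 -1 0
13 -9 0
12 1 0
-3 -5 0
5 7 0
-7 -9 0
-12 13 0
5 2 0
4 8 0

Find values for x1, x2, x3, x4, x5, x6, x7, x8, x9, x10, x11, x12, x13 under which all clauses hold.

x1=False, x2=True, x3=False, x4=True, x5=True, x6=True, x7=False, x8=True, x9=False, x10=True, x11=True, x12=True, x13=True

Check each clause:
  1. (x1 || x4) — x4 is true.
  2. (!x9 || x10) — x10 is true.
  3. (x9 || x4) — x4 is true.
  4. (x10 || x11) — x10 is true.
  5. (x12 || !x5) — x12 is true.
  6. (x9 || x13) — x13 is true.
  7. (x6 || !x9) — x6 is true.
  8. (x6 || x12) — x12 is true.
  9. (x11 || !x5) — x11 is true.
  10. (x1 || x6) — x6 is true.
  11. (!x1 || x4) — x4 is true.
  12. (!x11 || x10) — x10 is true.
  13. (x7 || !x1) — !x1 is true.
  14. (!x9 || x13) — x13 is true.
  15. (x1 || x12) — x12 is true.
  16. (!x3 || !x5) — !x3 is true.
  17. (x5 || x7) — x5 is true.
  18. (!x9 || !x7) — !x7 is true.
  19. (x13 || !x12) — x13 is true.
  20. (x5 || x2) — x2 is true.
  21. (x8 || x4) — x8 is true.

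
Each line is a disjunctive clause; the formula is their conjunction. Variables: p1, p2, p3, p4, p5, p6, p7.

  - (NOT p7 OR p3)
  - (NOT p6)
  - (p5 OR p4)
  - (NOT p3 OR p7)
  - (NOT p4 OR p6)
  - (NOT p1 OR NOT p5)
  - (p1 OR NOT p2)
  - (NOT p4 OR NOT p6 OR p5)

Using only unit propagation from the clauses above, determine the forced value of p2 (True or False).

False

Unit clause (NOT p6) sets p6 = False.
(p6 OR NOT p4): since p6 = False, the clause reduces to (NOT p4). p4 = False.
(p4 OR p5): since p4 = False, the clause reduces to (p5). p5 = True.
(NOT p5 OR NOT p1): since p5 = True, the clause reduces to (NOT p1). p1 = False.
From (NOT p2 OR p1) and p1 = False: p2 = False.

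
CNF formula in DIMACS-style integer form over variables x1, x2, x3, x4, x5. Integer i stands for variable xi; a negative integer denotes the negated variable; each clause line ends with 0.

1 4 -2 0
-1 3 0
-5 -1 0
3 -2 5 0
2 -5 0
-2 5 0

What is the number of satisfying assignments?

8

Case analysis on x2 and x5:
  x2=1, x5=1: remaining (x1,x3,x4) ∈ {(0,0,1); (0,1,1)} — 2.
  x2=1, x5=0: a clause becomes empty — 0.
  x2=0, x5=1: a clause becomes empty — 0.
  x2=0, x5=0: x4 free; 3 ways for (x1,x3) × 2^1 = 6.
Total: 2 + 0 + 0 + 6 = 8.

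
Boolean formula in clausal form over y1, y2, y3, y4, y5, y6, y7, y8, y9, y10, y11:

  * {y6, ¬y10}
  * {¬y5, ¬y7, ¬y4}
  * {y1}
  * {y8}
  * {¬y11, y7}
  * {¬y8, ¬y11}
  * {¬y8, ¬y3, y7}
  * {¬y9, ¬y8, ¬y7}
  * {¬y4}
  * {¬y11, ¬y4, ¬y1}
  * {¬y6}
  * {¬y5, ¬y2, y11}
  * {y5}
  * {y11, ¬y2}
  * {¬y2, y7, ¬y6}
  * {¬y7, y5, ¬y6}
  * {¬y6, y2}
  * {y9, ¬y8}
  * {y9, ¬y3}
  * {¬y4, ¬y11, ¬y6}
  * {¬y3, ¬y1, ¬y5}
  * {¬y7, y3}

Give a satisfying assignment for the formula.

y1 = True  y2 = False  y3 = False  y4 = False  y5 = True  y6 = False  y7 = False  y8 = True  y9 = True  y10 = False  y11 = False

Check each clause:
  1. {¬y10, y6} — ¬y10 is true.
  2. {¬y7, ¬y5, ¬y4} — ¬y7 is true.
  3. {y1} — y1 is true.
  4. {y8} — y8 is true.
  5. {y7, ¬y11} — ¬y11 is true.
  6. {¬y11, ¬y8} — ¬y11 is true.
  7. {¬y3, ¬y8, y7} — ¬y3 is true.
  8. {¬y9, ¬y8, ¬y7} — ¬y7 is true.
  9. {¬y4} — ¬y4 is true.
  10. {¬y4, ¬y1, ¬y11} — ¬y4 is true.
  11. {¬y6} — ¬y6 is true.
  12. {¬y2, y11, ¬y5} — ¬y2 is true.
  13. {y5} — y5 is true.
  14. {¬y2, y11} — ¬y2 is true.
  15. {¬y2, ¬y6, y7} — ¬y6 is true.
  16. {y5, ¬y7, ¬y6} — ¬y7 is true.
  17. {¬y6, y2} — ¬y6 is true.
  18. {¬y8, y9} — y9 is true.
  19. {y9, ¬y3} — y9 is true.
  20. {¬y11, ¬y6, ¬y4} — ¬y6 is true.
  21. {¬y3, ¬y5, ¬y1} — ¬y3 is true.
  22. {¬y7, y3} — ¬y7 is true.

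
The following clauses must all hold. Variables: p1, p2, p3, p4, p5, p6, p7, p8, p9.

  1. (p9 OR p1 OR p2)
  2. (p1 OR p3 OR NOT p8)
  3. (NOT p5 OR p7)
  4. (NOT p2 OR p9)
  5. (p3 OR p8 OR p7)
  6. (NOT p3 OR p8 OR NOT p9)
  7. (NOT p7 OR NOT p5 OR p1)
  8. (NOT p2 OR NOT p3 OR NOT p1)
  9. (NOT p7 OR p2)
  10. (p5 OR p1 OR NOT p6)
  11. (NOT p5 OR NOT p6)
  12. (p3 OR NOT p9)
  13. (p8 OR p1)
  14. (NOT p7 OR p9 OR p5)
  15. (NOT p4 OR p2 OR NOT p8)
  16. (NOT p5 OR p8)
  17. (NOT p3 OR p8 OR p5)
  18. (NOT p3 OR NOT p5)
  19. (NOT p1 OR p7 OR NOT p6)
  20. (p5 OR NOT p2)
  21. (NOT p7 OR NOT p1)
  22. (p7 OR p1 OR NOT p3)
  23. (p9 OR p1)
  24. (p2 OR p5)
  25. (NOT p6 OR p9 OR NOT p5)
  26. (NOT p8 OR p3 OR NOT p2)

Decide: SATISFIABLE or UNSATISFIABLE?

UNSATISFIABLE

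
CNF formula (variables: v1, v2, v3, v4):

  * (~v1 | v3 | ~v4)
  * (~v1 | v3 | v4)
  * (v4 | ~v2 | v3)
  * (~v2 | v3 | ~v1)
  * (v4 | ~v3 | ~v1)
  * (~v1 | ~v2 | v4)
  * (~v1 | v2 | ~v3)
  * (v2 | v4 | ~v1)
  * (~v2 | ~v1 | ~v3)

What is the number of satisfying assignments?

7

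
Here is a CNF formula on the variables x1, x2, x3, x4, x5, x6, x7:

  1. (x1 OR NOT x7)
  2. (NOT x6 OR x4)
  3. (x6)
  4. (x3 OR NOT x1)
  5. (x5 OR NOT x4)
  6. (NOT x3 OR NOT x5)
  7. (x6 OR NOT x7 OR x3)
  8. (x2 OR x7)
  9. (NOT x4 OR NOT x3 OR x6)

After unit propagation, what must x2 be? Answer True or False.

Unit clause (x6) sets x6 = True.
From (x4 OR NOT x6) and x6 = True: x4 = True.
(x5 OR NOT x4) with x4 = True leaves only x5, so x5 = True.
In (NOT x5 OR NOT x3), NOT x5 is now false; NOT x3 must hold, so x3 = False.
(NOT x1 OR x3): since x3 = False, the clause reduces to (NOT x1). x1 = False.
(NOT x7 OR x1): since x1 = False, the clause reduces to (NOT x7). x7 = False.
From (x7 OR x2) and x7 = False: x2 = True.

True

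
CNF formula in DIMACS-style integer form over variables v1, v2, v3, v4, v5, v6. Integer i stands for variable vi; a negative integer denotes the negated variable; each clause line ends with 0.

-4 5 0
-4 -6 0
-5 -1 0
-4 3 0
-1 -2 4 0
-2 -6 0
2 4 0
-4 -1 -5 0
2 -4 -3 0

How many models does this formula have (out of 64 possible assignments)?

5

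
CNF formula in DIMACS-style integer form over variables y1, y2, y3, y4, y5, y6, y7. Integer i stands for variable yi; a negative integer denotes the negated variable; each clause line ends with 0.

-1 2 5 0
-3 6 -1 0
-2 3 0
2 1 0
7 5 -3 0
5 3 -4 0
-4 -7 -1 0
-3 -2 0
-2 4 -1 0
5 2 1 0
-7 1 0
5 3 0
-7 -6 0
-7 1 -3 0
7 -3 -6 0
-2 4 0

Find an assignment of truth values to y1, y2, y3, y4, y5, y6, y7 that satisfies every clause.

y5 occurs only positively in the remaining clauses — set y5 = True.
Set y1 = True and propagate.
The remaining clauses are satisfied by y2 = False, y3 = False, y4 = True, y6 = True, y7 = False.

y1=True  y2=False  y3=False  y4=True  y5=True  y6=True  y7=False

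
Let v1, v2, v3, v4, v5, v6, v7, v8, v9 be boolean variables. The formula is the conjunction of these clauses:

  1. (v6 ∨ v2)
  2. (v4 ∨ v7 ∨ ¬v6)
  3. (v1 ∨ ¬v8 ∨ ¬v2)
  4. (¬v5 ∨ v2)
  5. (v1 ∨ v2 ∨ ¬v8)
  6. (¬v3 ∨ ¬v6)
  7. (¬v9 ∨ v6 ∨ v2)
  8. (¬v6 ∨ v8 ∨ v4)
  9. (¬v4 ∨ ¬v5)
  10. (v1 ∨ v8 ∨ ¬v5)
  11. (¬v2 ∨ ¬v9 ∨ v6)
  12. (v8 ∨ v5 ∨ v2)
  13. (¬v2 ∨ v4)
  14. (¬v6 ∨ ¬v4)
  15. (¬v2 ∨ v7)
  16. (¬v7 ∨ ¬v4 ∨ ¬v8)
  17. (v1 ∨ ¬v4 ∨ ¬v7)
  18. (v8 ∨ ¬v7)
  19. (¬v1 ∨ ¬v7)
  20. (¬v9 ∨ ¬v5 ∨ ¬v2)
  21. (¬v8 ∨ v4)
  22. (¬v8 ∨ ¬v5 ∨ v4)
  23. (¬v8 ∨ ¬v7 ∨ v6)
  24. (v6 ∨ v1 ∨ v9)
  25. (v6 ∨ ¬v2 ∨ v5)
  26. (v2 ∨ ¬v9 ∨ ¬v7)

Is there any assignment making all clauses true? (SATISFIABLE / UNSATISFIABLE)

v2 = True:
  propagation gives v4=True, v5=False, v6=False; an empty clause results — contradiction.
v2 = False:
  propagation gives v6=True, v5=False, v3=False, v8=True; an empty clause results — contradiction.
Every branch closes, so no satisfying assignment exists.

UNSATISFIABLE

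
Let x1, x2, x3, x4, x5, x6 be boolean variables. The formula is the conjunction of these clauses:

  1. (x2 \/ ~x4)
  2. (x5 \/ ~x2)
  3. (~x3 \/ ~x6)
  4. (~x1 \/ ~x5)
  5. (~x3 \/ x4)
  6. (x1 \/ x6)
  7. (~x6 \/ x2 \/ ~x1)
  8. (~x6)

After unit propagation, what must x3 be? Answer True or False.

(~x6) stands alone — x6 = False.
(x1 \/ x6): since x6 = False, the clause reduces to (x1). x1 = True.
From (~x5 \/ ~x1) and x1 = True: x5 = False.
From (~x2 \/ x5) and x5 = False: x2 = False.
From (~x4 \/ x2) and x2 = False: x4 = False.
(x4 \/ ~x3): since x4 = False, the clause reduces to (~x3). x3 = False.

False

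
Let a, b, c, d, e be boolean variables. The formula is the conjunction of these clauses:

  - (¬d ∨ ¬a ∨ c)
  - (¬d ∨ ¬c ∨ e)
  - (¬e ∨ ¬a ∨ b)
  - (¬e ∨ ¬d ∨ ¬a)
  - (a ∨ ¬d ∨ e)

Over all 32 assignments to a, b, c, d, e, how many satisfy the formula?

18

Case analysis on a and d:
  a=T, d=T: a clause becomes empty — 0.
  a=T, d=F: c free; 3 ways for (b,e) × 2^1 = 6.
  a=F, d=T: remaining (b,c,e) ∈ {(F,F,T); (F,T,T); (T,F,T); (T,T,T)} — 4.
  a=F, d=F: b, c, e free → 2^3 = 8.
Total: 0 + 6 + 4 + 8 = 18.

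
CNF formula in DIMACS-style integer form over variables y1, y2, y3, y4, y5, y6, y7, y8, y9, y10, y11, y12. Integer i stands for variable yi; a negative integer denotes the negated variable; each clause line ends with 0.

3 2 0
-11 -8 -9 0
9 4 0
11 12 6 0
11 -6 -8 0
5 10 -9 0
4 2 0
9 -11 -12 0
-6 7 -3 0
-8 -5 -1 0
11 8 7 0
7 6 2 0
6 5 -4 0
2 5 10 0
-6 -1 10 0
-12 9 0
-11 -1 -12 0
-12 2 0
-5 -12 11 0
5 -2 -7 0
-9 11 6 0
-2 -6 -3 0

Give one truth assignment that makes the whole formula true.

y1 = False  y2 = False  y3 = True  y4 = True  y5 = True  y6 = True  y7 = True  y8 = False  y9 = True  y10 = True  y11 = False  y12 = False

y1 occurs only negated in the remaining clauses — set y1 = False.
Pure literal: y10 appears only positively; assign y10 = True.
Set y2 = False and propagate.
  then y3 is forced to True.
  then y4 is forced to True.
  then y12 is forced to False.
Set y5 = True and propagate.
Try y6 = True.
  then y7 is forced to True.
The remaining clauses are satisfied by y8 = False, y9 = True, y11 = False.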